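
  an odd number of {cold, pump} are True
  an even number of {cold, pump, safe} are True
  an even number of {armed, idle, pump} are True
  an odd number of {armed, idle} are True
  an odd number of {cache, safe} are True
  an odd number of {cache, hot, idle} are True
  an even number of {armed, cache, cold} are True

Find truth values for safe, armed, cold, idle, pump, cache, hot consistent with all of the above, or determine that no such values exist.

safe = True, armed = False, cold = False, idle = True, pump = True, cache = False, hot = False

{cold, pump}: 1 true → odd ✓
{cold, pump, safe}: 2 true → even ✓
{armed, idle, pump}: 2 true → even ✓
{armed, idle}: 1 true → odd ✓
{cache, safe}: 1 true → odd ✓
{cache, hot, idle}: 1 true → odd ✓
{armed, cache, cold}: 0 true → even ✓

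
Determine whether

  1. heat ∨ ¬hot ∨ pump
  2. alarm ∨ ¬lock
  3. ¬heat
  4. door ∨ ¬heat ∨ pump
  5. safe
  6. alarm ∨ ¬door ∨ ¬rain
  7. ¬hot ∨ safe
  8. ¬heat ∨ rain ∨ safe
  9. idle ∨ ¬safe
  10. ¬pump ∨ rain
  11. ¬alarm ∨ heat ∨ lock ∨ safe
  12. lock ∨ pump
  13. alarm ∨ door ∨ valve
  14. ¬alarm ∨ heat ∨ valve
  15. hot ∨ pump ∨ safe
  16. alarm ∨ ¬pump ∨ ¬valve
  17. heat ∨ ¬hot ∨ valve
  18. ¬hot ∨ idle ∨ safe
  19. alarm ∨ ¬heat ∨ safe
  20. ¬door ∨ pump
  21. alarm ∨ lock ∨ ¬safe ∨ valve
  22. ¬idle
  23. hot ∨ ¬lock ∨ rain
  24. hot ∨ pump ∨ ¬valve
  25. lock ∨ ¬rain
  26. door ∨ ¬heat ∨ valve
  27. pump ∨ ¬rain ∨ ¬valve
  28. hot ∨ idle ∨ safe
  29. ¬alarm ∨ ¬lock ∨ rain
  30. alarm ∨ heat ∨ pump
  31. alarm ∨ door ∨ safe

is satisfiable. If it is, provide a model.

No satisfying assignment exists.

Case idle = True:
  Clause (¬idle) is falsified — contradiction.
Case idle = False:
  (¬heat) forces heat = False.
  (safe) forces safe = True.
  Clause (idle ∨ ¬safe) is falsified — contradiction.
Both cases fail, so the formula is unsatisfiable.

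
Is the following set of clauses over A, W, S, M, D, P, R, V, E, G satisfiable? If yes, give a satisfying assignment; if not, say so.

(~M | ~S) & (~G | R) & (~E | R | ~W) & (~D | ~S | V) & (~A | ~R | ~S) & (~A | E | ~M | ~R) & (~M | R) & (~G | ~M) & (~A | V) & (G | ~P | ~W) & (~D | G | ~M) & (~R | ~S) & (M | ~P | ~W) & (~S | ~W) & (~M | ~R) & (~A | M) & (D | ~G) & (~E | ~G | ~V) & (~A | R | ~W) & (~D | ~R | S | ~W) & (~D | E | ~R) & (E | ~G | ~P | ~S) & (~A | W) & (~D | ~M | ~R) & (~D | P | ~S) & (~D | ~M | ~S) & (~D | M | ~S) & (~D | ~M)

Try A = True:
  (~A | V) forces V = True.
  (~A | M) forces M = True.
  (~M | ~S) forces S = False.
  (~M | R) forces R = True.
  clause (~M | ~R) is falsified — backtrack.
So A = False.
Set W = False.
Set S = False.
Set M = False.
Set D = True.
Set P = True.
Set R = True.
  then (~D | E | ~R) forces E = True.
Set V = True.
  then (~E | ~G | ~V) forces G = False.
All clauses satisfied.

A = False, W = False, S = False, M = False, D = True, P = True, R = True, V = True, E = True, G = False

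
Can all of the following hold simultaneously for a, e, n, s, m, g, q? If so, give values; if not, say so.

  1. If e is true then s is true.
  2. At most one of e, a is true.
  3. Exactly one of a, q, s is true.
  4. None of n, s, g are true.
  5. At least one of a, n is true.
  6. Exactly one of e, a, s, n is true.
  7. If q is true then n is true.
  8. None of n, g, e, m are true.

a: True, e: False, n: False, s: False, m: False, g: False, q: False

  (1) e=F ⇒ s: vacuous ✓
  (2) {e, a}: 1 true — at most one ✓
  (3) {a, q, s}: 1 true — exactly one ✓
  (4) {n, s, g}: 0 true — none ✓
  (5) {a, n}: 1 true — at least one ✓
  (6) {e, a, s, n}: 1 true — exactly one ✓
  (7) q=F ⇒ n: vacuous ✓
  (8) {n, g, e, m}: 0 true — none ✓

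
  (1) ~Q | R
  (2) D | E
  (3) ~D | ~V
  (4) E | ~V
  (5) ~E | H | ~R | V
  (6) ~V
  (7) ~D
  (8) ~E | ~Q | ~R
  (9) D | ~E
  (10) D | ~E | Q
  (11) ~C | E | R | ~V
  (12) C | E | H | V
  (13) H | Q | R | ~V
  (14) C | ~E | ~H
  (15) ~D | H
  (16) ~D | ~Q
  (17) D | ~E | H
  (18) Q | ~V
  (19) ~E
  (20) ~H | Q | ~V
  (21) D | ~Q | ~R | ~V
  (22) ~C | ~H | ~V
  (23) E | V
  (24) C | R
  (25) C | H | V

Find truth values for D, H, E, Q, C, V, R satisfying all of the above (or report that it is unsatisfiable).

Unsatisfiable — no assignment works.

Case D = True:
  Clause (~D) is falsified — contradiction.
Case D = False:
  (D | E) forces E = True.
  Clause (D | ~E) is falsified — contradiction.
Both cases fail, so the formula is unsatisfiable.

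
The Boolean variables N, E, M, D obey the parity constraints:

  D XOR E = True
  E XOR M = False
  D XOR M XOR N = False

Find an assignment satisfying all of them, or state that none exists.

N = True; E = False; M = False; D = True

D XOR E = T XOR F = True ✓
E XOR M = F XOR F = False ✓
D XOR M XOR N = T XOR F XOR T = False ✓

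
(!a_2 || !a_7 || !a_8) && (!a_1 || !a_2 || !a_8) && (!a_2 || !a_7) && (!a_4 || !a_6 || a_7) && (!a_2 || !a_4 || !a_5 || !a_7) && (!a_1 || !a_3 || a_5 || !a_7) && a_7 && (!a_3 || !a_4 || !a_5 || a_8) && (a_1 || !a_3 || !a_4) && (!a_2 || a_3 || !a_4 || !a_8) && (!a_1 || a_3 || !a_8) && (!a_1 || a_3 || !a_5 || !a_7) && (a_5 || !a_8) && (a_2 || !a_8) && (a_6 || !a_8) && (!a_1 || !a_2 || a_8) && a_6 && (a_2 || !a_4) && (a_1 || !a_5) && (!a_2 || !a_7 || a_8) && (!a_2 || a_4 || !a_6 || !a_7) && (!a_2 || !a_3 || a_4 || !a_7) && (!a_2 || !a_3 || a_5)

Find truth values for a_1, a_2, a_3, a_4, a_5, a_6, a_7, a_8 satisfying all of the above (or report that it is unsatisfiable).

Unit clause (a_7) forces a_7 = True.
Unit clause (a_6) forces a_6 = True.
In (!a_2 || !a_7) only !a_2 is left, so a_2 = False.
In (a_2 || !a_8) only !a_8 is left, so a_8 = False.
In (a_2 || !a_4) only !a_4 is left, so a_4 = False.
Set a_1 = True.
Set a_3 = False.
  then (!a_1 || a_3 || !a_5 || !a_7) forces a_5 = False.
All clauses satisfied.

a_1 = True, a_2 = False, a_3 = False, a_4 = False, a_5 = False, a_6 = True, a_7 = True, a_8 = False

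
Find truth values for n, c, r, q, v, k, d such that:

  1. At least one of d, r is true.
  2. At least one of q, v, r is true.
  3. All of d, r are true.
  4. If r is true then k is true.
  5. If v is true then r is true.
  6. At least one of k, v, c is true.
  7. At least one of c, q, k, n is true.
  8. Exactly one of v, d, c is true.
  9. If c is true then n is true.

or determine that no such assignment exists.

n = False; c = False; r = True; q = True; v = False; k = True; d = True

  (1) {d, r}: 2 true — at least one ✓
  (2) {q, v, r}: 2 true — at least one ✓
  (3) {d, r}: all 2 true ✓
  (4) r=T ⇒ k: T ✓
  (5) v=F ⇒ r: vacuous ✓
  (6) {k, v, c}: 1 true — at least one ✓
  (7) {c, q, k, n}: 2 true — at least one ✓
  (8) {v, d, c}: 1 true — exactly one ✓
  (9) c=F ⇒ n: vacuous ✓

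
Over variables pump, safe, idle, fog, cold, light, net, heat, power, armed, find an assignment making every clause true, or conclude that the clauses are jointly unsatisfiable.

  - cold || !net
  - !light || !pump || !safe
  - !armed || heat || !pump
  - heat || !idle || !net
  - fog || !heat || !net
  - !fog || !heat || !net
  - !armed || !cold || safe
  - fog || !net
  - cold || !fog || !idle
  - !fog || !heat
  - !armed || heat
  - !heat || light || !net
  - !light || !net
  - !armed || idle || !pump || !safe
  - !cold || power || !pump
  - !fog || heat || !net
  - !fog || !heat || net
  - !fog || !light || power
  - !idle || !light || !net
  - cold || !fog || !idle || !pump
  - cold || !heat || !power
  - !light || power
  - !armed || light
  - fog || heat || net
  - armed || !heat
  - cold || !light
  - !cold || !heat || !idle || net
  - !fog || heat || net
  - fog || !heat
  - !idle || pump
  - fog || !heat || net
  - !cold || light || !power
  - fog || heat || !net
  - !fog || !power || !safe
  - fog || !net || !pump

Case fog = True:
  (!fog || !heat) forces heat = False.
  (!armed || heat) forces armed = False.
  (!fog || heat || !net) forces net = False.
  Clause (!fog || heat || net) is falsified — contradiction.
Case fog = False:
  (fog || !net) forces net = False.
  (fog || heat || net) forces heat = True.
  Clause (fog || !heat) is falsified — contradiction.
Both cases fail, so the formula is unsatisfiable.

Unsatisfiable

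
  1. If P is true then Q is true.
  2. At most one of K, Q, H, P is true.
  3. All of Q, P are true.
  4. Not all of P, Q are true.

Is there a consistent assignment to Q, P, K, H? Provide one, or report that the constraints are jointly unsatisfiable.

Case P = True:
  (1) with P=T forces Q = True.
  Constraint (2) is violated (Q=T, P=T) — contradiction.
Case P = False:
  Constraint (3) is violated (P=F) — contradiction.
Both cases fail — unsatisfiable.

Unsatisfiable — no assignment works.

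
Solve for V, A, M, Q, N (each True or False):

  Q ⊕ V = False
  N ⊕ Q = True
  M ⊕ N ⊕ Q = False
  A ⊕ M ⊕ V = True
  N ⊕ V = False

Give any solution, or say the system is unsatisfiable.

Adding constraints 1, 2, 5 mod 2: every variable appears an even number of times on the left, so the left side is 0.
But the right sides sum to 1 (mod 2). 0 ≠ 1 — the system is inconsistent.

The formula is unsatisfiable.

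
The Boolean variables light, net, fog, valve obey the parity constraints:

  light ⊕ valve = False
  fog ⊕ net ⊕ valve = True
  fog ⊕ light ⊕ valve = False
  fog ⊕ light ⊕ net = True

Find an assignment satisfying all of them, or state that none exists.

light: True, net: False, fog: False, valve: True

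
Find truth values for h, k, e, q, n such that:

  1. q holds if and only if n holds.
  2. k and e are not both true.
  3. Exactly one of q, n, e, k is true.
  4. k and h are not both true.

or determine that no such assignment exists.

h = False; k = True; e = False; q = False; n = False

  (1) q=F, n=F — same ✓
  (2) k=T, e=F — not both ✓
  (3) {q, n, e, k}: 1 true — exactly one ✓
  (4) k=T, h=F — not both ✓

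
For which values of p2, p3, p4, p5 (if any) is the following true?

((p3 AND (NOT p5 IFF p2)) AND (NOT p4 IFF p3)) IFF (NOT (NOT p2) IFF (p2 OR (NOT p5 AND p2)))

p2=T; p3=T; p4=F; p5=F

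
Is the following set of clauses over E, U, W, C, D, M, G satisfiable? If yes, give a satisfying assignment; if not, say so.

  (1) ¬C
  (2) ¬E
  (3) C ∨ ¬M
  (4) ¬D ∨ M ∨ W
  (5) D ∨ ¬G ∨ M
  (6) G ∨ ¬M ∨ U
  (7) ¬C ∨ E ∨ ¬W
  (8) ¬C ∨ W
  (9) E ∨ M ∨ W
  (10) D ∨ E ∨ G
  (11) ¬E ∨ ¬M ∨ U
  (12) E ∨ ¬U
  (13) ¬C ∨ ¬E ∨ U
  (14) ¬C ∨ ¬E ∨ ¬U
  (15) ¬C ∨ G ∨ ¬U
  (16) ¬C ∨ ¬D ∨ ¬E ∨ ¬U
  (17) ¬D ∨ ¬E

E=F; U=F; W=T; C=F; D=T; M=F; G=F

Unit clause (¬C) forces C = False.
Unit clause (¬E) forces E = False.
In (C ∨ ¬M) only ¬M is left, so M = False.
In (E ∨ M ∨ W) only W is left, so W = True.
In (E ∨ ¬U) only ¬U is left, so U = False.
Try D = False:
  (D ∨ ¬G ∨ M) forces G = False.
  clause (D ∨ E ∨ G) is falsified — backtrack.
So D = True.
Set G = False.
All clauses satisfied.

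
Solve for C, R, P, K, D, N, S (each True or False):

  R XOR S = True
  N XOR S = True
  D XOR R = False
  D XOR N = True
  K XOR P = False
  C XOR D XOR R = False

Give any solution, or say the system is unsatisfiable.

Adding constraints 1, 2, 3, 4 mod 2: every variable appears an even number of times on the left, so the left side is 0.
But the right sides sum to 1 (mod 2). 0 ≠ 1 — the system is inconsistent.

UNSATISFIABLE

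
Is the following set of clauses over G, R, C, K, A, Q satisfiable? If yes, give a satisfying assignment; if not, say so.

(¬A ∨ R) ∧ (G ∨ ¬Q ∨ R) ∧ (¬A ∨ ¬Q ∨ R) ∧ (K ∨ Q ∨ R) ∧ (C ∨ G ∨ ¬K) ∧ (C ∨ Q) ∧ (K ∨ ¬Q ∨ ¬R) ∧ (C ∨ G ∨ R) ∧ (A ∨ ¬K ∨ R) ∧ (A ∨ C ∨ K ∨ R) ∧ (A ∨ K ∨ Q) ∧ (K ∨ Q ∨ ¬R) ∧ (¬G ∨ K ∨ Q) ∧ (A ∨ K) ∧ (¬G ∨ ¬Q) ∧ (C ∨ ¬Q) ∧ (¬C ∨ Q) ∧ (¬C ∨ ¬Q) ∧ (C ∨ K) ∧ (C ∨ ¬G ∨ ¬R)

The formula is unsatisfiable.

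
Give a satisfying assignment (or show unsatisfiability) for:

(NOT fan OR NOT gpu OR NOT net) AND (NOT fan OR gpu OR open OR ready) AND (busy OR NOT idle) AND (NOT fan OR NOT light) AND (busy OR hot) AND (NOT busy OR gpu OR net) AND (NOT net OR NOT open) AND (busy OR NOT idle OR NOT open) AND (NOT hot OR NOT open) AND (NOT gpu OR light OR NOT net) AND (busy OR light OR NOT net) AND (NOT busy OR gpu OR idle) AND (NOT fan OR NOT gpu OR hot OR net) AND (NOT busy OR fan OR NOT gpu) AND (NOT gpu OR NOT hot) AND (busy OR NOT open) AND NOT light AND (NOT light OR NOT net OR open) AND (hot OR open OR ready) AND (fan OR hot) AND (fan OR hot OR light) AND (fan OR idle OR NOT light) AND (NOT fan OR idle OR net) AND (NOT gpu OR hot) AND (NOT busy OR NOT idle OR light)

busy: False; net: False; fan: False; idle: False; gpu: False; hot: True; ready: False; open: False; light: False

Unit clause (NOT light) forces light = False.
Try busy = True:
  (NOT busy OR NOT idle OR light) forces idle = False.
  (NOT busy OR gpu OR idle) forces gpu = True.
  (NOT gpu OR light OR NOT net) forces net = False.
  (NOT busy OR fan OR NOT gpu) forces fan = True.
  clause (NOT fan OR idle OR net) is falsified — backtrack.
So busy = False.
  then (busy OR NOT idle) forces idle = False.
  then (busy OR hot) forces hot = True.
  then (NOT hot OR NOT open) forces open = False.
  then (busy OR light OR NOT net) forces net = False.
  then (NOT gpu OR NOT hot) forces gpu = False.
  then (NOT fan OR idle OR net) forces fan = False.
Set ready = False.
All clauses satisfied.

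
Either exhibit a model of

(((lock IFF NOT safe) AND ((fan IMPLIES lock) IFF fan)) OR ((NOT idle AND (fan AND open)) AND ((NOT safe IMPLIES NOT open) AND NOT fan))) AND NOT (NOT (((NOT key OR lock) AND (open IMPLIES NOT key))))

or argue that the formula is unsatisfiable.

open=F; key=T; idle=F; safe=F; fan=T; lock=T

  ((lock IFF NOT safe) AND ((fan IMPLIES lock) IFF fan)) OR ((NOT idle AND (fan AND open)) AND ((NOT safe IMPLIES NOT open) AND NOT fan)) = True
    (lock IFF NOT safe) AND ((fan IMPLIES lock) IFF fan) = True
      lock IFF NOT safe = True
        NOT safe = True
      (fan IMPLIES lock) IFF fan = True
        fan IMPLIES lock = True
    (NOT idle AND (fan AND open)) AND ((NOT safe IMPLIES NOT open) AND NOT fan) = False
      NOT idle AND (fan AND open) = False
        NOT idle = True
        fan AND open = False
      (NOT safe IMPLIES NOT open) AND NOT fan = False
        NOT safe IMPLIES NOT open = True
          NOT safe = True
          NOT open = True
        NOT fan = False
  NOT (NOT (((NOT key OR lock) AND (open IMPLIES NOT key)))) = True
    NOT (((NOT key OR lock) AND (open IMPLIES NOT key))) = False
      (NOT key OR lock) AND (open IMPLIES NOT key) = True
        NOT key OR lock = True
          NOT key = False
        open IMPLIES NOT key = True
          NOT key = False
Both conjuncts True, so the formula holds.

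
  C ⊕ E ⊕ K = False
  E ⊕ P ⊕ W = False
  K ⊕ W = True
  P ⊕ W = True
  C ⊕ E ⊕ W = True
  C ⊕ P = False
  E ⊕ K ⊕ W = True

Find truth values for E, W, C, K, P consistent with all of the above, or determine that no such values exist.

Unsatisfiable

Adding constraints 1, 2, 3, 6 mod 2: every variable appears an even number of times on the left, so the left side is 0.
But the right sides sum to 1 (mod 2). 0 ≠ 1 — the system is inconsistent.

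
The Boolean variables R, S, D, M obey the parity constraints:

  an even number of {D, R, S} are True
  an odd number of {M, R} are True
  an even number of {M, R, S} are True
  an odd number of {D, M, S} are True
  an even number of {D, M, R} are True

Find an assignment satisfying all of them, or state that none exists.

R: False, S: True, D: True, M: True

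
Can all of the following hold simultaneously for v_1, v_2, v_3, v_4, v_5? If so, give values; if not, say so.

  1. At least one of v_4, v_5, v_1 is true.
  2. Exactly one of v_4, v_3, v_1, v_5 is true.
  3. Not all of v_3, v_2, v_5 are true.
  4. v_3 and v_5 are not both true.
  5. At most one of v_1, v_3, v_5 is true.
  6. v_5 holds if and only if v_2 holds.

v_1 = True, v_2 = False, v_3 = False, v_4 = False, v_5 = False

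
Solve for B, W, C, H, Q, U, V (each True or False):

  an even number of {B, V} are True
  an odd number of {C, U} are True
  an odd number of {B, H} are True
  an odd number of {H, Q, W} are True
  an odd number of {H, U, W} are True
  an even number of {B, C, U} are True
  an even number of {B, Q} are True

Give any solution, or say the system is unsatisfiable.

B = True, W = False, C = False, H = False, Q = True, U = True, V = True

{B, V}: 2 true → even ✓
{C, U}: 1 true → odd ✓
{B, H}: 1 true → odd ✓
{H, Q, W}: 1 true → odd ✓
{H, U, W}: 1 true → odd ✓
{B, C, U}: 2 true → even ✓
{B, Q}: 2 true → even ✓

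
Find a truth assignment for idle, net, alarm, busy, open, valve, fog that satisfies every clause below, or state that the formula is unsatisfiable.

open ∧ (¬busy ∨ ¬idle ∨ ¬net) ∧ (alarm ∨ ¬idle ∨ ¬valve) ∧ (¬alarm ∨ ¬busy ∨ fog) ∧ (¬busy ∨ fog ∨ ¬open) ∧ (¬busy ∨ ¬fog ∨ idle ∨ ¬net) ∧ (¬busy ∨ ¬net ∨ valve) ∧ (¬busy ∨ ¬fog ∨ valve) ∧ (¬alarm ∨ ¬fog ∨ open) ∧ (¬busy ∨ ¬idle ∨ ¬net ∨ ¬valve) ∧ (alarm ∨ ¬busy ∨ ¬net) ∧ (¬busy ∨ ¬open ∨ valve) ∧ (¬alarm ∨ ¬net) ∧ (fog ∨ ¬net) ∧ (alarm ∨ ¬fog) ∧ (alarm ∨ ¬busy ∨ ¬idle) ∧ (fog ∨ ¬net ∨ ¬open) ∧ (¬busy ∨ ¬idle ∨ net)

Unit clause (open) forces open = True.
Set idle = False.
Try net = True:
  (¬alarm ∨ ¬net) forces alarm = False.
  (alarm ∨ ¬busy ∨ ¬net) forces busy = False.
  (fog ∨ ¬net) forces fog = True.
  clause (alarm ∨ ¬fog) is falsified — backtrack.
So net = False.
Set alarm = True.
Set busy = True.
  then (¬alarm ∨ ¬busy ∨ fog) forces fog = True.
  then (¬busy ∨ ¬fog ∨ valve) forces valve = True.
All clauses satisfied.

idle=F, net=F, alarm=T, busy=T, open=T, valve=T, fog=T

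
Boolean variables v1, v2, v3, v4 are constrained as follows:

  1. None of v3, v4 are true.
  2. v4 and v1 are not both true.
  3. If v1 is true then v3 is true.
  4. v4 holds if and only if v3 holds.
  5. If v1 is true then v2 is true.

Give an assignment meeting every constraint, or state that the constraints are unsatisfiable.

v1 = False, v2 = True, v3 = False, v4 = False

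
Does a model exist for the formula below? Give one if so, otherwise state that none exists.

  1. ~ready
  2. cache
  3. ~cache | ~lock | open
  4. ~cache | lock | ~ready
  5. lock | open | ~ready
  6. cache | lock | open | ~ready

Unit clause (~ready) forces ready = False.
Unit clause (cache) forces cache = True.
Set lock = True.
  then (~cache | ~lock | open) forces open = True.
Check each clause:
  (~ready): ~ready holds.
  (cache): cache holds.
  (~cache | ~lock | open): open holds.
  (~cache | lock | ~ready): lock holds.
  (lock | open | ~ready): lock holds.
  (cache | lock | open | ~ready): cache holds.
All clauses satisfied.

lock = True; open = True; cache = True; ready = False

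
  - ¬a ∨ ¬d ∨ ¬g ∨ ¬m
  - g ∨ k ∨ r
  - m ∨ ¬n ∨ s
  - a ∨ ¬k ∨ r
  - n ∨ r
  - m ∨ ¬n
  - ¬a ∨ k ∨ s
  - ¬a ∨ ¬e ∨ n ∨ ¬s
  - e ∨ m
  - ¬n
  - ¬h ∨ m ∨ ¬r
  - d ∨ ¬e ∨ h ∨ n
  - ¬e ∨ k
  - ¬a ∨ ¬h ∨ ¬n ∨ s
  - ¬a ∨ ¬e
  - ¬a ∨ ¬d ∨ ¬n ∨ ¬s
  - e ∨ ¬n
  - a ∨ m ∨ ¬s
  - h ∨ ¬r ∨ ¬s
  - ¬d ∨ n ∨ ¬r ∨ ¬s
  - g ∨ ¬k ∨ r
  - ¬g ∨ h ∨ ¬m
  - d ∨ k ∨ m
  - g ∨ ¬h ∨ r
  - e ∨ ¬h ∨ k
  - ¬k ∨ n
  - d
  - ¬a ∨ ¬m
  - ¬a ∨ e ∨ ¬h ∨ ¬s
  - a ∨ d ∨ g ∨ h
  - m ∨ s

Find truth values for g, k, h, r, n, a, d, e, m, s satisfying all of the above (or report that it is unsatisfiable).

g = False, k = False, h = False, r = True, n = False, a = False, d = True, e = False, m = True, s = False

Unit clause (¬n) forces n = False.
In (¬k ∨ n) only ¬k is left, so k = False.
Unit clause (d) forces d = True.
In (n ∨ r) only r is left, so r = True.
In (¬e ∨ k) only ¬e is left, so e = False.
In (¬d ∨ n ∨ ¬r ∨ ¬s) only ¬s is left, so s = False.
In (e ∨ ¬h ∨ k) only ¬h is left, so h = False.
In (m ∨ s) only m is left, so m = True.
In (¬a ∨ k ∨ s) only ¬a is left, so a = False.
In (¬g ∨ h ∨ ¬m) only ¬g is left, so g = False.
All clauses satisfied.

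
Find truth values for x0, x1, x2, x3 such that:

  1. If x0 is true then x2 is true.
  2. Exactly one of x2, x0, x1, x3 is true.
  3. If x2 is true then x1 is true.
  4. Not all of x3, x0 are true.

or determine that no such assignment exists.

x0=F; x1=T; x2=F; x3=F

  (1) x0=F ⇒ x2: vacuous ✓
  (2) {x2, x0, x1, x3}: 1 true — exactly one ✓
  (3) x2=F ⇒ x1: vacuous ✓
  (4) {x3, x0}: 0/2 true — not all ✓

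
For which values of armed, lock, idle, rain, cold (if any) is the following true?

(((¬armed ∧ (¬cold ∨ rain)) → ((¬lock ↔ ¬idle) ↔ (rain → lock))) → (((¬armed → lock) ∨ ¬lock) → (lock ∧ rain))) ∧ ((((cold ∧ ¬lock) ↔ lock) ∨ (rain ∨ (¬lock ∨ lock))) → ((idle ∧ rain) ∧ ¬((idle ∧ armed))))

armed=F, lock=T, idle=T, rain=T, cold=F

  ((¬armed ∧ (¬cold ∨ rain)) → ((¬lock ↔ ¬idle) ↔ (rain → lock))) → (((¬armed → lock) ∨ ¬lock) → (lock ∧ rain)) = True
    (¬armed ∧ (¬cold ∨ rain)) → ((¬lock ↔ ¬idle) ↔ (rain → lock)) = True
      ¬armed ∧ (¬cold ∨ rain) = True
        ¬armed = True
        ¬cold ∨ rain = True
          ¬cold = True
      (¬lock ↔ ¬idle) ↔ (rain → lock) = True
        ¬lock ↔ ¬idle = True
          ¬lock = False
          ¬idle = False
        rain → lock = True
    ((¬armed → lock) ∨ ¬lock) → (lock ∧ rain) = True
      (¬armed → lock) ∨ ¬lock = True
        ¬armed → lock = True
          ¬armed = True
        ¬lock = False
      lock ∧ rain = True
  (((cold ∧ ¬lock) ↔ lock) ∨ (rain ∨ (¬lock ∨ lock))) → ((idle ∧ rain) ∧ ¬((idle ∧ armed))) = True
    ((cold ∧ ¬lock) ↔ lock) ∨ (rain ∨ (¬lock ∨ lock)) = True
      (cold ∧ ¬lock) ↔ lock = False
        cold ∧ ¬lock = False
          ¬lock = False
      rain ∨ (¬lock ∨ lock) = True
        ¬lock ∨ lock = True
          ¬lock = False
    (idle ∧ rain) ∧ ¬((idle ∧ armed)) = True
      idle ∧ rain = True
      ¬((idle ∧ armed)) = True
        idle ∧ armed = False
Both conjuncts True, so the formula holds.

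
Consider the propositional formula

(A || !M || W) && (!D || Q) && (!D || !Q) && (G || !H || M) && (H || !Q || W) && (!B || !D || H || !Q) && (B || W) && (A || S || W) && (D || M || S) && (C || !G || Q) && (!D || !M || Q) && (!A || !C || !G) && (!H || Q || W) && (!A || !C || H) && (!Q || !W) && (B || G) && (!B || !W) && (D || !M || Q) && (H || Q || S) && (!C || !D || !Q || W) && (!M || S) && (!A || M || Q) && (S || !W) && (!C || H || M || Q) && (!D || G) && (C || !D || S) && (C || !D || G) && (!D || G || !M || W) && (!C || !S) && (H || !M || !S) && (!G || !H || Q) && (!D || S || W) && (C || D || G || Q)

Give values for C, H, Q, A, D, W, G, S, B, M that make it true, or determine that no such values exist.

Set C = False.
Set H = True.
Try Q = False:
  (!D || Q) forces D = False.
  (C || !G || Q) forces G = False.
  clause (C || D || G || Q) is falsified — backtrack.
So Q = True.
  then (!D || !Q) forces D = False.
  then (!Q || !W) forces W = False.
  then (B || W) forces B = True.
Set A = True.
Set G = False.
  then (G || !H || M) forces M = True.
  then (!M || S) forces S = True.
All clauses satisfied.

C: False, H: True, Q: True, A: True, D: False, W: False, G: False, S: True, B: True, M: True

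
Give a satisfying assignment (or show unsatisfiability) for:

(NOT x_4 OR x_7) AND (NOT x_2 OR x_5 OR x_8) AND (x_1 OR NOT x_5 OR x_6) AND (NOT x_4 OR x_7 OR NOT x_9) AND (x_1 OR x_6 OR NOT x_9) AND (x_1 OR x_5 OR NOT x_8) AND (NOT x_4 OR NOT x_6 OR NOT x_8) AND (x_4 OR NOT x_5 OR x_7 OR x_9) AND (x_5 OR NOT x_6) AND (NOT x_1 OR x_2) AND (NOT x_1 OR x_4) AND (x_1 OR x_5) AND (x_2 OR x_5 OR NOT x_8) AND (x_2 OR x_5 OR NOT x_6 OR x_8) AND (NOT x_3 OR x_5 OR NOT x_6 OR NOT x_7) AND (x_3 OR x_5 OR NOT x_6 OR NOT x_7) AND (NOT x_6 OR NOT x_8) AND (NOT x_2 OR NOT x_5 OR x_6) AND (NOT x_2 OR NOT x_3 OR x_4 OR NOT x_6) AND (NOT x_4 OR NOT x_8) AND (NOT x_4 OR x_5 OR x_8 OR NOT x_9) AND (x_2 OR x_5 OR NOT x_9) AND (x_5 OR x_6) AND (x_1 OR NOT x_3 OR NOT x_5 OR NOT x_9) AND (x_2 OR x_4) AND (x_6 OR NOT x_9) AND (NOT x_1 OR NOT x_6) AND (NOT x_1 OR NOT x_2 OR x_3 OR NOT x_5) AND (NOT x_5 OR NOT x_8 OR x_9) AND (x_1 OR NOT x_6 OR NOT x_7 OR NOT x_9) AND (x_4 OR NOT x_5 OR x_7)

Set x_1 = False.
  then (x_1 OR x_5) forces x_5 = True.
  then (x_1 OR NOT x_5 OR x_6) forces x_6 = True.
  then (NOT x_6 OR NOT x_8) forces x_8 = False.
Set x_2 = True.
Set x_3 = False.
Set x_4 = False.
  then (x_4 OR NOT x_5 OR x_7) forces x_7 = True.
  then (x_1 OR NOT x_6 OR NOT x_7 OR NOT x_9) forces x_9 = False.
All clauses satisfied.

x_1 = False, x_2 = True, x_3 = False, x_4 = False, x_5 = True, x_6 = True, x_7 = True, x_8 = False, x_9 = False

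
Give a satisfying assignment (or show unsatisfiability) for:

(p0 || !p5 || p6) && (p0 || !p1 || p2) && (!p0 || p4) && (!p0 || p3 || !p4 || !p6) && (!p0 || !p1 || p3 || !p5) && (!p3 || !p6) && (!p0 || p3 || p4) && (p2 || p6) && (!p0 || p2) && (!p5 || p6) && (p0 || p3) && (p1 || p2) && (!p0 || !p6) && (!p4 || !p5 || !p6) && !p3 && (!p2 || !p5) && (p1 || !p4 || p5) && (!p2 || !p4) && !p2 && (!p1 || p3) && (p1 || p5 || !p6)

Unsatisfiable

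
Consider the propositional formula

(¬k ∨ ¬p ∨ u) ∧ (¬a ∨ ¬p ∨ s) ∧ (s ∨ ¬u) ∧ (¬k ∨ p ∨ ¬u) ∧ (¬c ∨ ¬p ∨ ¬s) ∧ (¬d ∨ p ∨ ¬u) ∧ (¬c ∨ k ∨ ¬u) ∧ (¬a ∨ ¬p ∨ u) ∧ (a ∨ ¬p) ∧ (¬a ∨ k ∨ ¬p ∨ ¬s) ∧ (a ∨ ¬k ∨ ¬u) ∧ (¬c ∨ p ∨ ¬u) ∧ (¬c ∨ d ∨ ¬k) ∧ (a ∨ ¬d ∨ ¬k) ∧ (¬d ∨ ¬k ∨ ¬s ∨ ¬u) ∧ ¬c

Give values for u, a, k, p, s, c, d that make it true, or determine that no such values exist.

Unit clause (¬c) forces c = False.
Set u = False.
Set a = True.
  then (¬a ∨ ¬p ∨ u) forces p = False.
Set k = False.
Set s = False.
Set d = False.
All clauses satisfied.

u = False, a = True, k = False, p = False, s = False, c = False, d = False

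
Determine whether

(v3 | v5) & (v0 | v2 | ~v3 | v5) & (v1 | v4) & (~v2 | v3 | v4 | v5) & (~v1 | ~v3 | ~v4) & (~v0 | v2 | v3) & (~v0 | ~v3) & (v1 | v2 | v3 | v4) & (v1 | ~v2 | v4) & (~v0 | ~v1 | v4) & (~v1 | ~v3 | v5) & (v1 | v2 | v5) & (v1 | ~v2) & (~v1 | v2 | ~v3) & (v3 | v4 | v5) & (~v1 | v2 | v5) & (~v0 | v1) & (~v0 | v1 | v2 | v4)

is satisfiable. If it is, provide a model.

v0 = False; v1 = True; v2 = True; v3 = False; v4 = True; v5 = True

Set v0 = False.
Set v1 = True.
Set v2 = True.
Set v3 = False.
  then (v3 | v5) forces v5 = True.
Set v4 = True.
All clauses satisfied.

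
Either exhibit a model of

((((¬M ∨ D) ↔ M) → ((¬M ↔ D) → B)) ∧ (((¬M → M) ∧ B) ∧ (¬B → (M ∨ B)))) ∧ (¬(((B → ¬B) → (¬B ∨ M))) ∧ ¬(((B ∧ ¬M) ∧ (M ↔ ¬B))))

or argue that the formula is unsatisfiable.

The formula is unsatisfiable.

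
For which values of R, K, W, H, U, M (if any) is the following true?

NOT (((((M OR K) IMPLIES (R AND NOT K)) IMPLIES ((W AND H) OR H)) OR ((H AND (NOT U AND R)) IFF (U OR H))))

R = True, K = False, W = False, H = False, U = True, M = False

  NOT (((((M OR K) IMPLIES (R AND NOT K)) IMPLIES ((W AND H) OR H)) OR ((H AND (NOT U AND R)) IFF (U OR H)))) = True
    (((M OR K) IMPLIES (R AND NOT K)) IMPLIES ((W AND H) OR H)) OR ((H AND (NOT U AND R)) IFF (U OR H)) = False
      ((M OR K) IMPLIES (R AND NOT K)) IMPLIES ((W AND H) OR H) = False
        (M OR K) IMPLIES (R AND NOT K) = True
          M OR K = False
          R AND NOT K = True
            NOT K = True
        (W AND H) OR H = False
          W AND H = False
      (H AND (NOT U AND R)) IFF (U OR H) = False
        H AND (NOT U AND R) = False
          NOT U AND R = False
            NOT U = False
        U OR H = True
The formula evaluates to True.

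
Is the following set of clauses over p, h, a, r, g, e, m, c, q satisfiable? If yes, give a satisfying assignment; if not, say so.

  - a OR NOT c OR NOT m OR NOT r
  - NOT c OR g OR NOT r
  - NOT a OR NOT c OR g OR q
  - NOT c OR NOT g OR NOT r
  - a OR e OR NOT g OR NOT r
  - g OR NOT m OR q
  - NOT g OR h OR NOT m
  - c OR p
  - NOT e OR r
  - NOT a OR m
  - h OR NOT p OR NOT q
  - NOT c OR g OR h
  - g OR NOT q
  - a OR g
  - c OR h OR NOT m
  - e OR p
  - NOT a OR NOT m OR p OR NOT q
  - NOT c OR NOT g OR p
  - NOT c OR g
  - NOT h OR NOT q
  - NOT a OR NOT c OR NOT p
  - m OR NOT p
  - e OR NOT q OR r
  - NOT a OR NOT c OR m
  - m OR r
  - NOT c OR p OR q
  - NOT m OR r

p=T, h=T, a=T, r=T, g=T, e=F, m=T, c=F, q=F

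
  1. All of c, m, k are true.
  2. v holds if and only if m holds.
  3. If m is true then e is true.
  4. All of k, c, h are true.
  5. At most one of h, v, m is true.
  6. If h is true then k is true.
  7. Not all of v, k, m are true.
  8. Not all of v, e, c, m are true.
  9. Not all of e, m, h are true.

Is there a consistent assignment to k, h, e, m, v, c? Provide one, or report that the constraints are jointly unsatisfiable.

No satisfying assignment exists.

Case h = True:
  (1) forces c = True.
  (1) forces m = True.
  Constraint (5) is violated (h=T, m=T) — contradiction.
Case h = False:
  Constraint (4) is violated (h=F) — contradiction.
Both cases fail — unsatisfiable.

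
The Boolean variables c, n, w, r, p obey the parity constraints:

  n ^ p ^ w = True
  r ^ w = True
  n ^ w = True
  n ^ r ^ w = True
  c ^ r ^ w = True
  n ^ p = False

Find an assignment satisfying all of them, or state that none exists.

c: False, n: False, w: True, r: False, p: False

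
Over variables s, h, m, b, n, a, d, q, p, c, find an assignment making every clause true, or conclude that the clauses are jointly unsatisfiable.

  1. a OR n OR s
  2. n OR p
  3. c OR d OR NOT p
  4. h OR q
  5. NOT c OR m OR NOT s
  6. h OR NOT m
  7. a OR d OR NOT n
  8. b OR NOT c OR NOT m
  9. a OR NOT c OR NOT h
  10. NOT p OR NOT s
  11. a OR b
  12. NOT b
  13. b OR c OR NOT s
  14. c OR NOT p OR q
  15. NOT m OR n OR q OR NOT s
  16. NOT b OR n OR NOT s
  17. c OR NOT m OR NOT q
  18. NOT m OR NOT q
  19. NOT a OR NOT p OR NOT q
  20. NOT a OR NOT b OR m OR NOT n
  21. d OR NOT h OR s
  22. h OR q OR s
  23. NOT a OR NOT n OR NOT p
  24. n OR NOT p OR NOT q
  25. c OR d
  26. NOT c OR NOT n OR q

Unit clause (NOT b) forces b = False.
In (a OR b) only a is left, so a = True.
Try s = True:
  (NOT p OR NOT s) forces p = False.
  (n OR p) forces n = True.
  (b OR c OR NOT s) forces c = True.
  (NOT c OR m OR NOT s) forces m = True.
  clause (b OR NOT c OR NOT m) is falsified — backtrack.
So s = False.
Set h = True.
  then (d OR NOT h OR s) forces d = True.
Set m = False.
Set n = True.
  then (NOT a OR NOT n OR NOT p) forces p = False.
Set q = False.
  then (NOT c OR NOT n OR q) forces c = False.
All clauses satisfied.

s = False, h = True, m = False, b = False, n = True, a = True, d = True, q = False, p = False, c = False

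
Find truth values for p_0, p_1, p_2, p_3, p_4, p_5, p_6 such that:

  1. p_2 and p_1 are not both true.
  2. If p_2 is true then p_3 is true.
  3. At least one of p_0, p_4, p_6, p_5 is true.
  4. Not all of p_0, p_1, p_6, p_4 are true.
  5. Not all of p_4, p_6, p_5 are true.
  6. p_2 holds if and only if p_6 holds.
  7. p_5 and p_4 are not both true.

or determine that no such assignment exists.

p_0: False, p_1: False, p_2: False, p_3: True, p_4: True, p_5: False, p_6: False

  (1) p_2=F, p_1=F — not both ✓
  (2) p_2=F ⇒ p_3: vacuous ✓
  (3) {p_0, p_4, p_6, p_5}: 1 true — at least one ✓
  (4) {p_0, p_1, p_6, p_4}: 1/4 true — not all ✓
  (5) {p_4, p_6, p_5}: 1/3 true — not all ✓
  (6) p_2=F, p_6=F — same ✓
  (7) p_5=F, p_4=T — not both ✓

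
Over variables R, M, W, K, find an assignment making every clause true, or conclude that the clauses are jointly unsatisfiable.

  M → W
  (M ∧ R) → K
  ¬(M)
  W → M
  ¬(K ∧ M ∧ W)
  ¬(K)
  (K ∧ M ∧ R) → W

R = False; M = False; W = False; K = False

Unit clause (¬M) forces M = False.
Unit clause (¬K) forces K = False.
In (M ∨ ¬W) only ¬W is left, so W = False.
Set R = False.
Check each clause:
  (¬M): ¬M holds.
  (¬K): ¬K holds.
  (¬K ∨ ¬M ∨ ¬R ∨ W): ¬K holds.
  (M ∨ ¬W): ¬W holds.
  (K ∨ ¬M ∨ ¬R): ¬M holds.
  (¬K ∨ ¬M ∨ ¬W): ¬K holds.
  (¬M ∨ W): ¬M holds.
All clauses satisfied.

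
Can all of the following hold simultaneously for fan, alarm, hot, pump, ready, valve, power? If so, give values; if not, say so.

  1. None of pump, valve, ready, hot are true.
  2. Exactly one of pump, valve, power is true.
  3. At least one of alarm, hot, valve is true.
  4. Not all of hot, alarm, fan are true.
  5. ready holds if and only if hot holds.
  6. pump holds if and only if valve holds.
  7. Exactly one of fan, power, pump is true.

fan = False; alarm = True; hot = False; pump = False; ready = False; valve = False; power = True

  (1) {pump, valve, ready, hot}: 0 true — none ✓
  (2) {pump, valve, power}: 1 true — exactly one ✓
  (3) {alarm, hot, valve}: 1 true — at least one ✓
  (4) {hot, alarm, fan}: 1/3 true — not all ✓
  (5) ready=F, hot=F — same ✓
  (6) pump=F, valve=F — same ✓
  (7) {fan, power, pump}: 1 true — exactly one ✓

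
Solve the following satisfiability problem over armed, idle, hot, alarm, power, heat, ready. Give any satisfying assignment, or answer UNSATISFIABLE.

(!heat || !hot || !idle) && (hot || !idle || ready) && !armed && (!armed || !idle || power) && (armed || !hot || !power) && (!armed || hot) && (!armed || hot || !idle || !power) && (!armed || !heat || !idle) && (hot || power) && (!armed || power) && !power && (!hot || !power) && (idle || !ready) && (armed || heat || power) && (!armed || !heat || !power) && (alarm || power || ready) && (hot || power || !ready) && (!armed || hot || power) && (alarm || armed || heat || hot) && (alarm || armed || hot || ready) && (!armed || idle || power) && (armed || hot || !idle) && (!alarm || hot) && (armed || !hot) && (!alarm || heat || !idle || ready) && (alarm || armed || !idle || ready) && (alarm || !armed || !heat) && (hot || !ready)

Unsatisfiable

Case armed = True:
  Clause (!armed) is falsified — contradiction.
Case armed = False:
  (!power) forces power = False.
  (hot || power) forces hot = True.
  Clause (armed || !hot) is falsified — contradiction.
Both cases fail, so the formula is unsatisfiable.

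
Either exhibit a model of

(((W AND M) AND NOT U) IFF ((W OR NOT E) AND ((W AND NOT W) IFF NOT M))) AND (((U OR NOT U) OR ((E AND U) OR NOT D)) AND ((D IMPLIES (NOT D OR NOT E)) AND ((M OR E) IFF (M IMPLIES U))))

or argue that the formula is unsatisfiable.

D = False, M = False, W = True, E = True, U = True

  ((W AND M) AND NOT U) IFF ((W OR NOT E) AND ((W AND NOT W) IFF NOT M)) = True
    (W AND M) AND NOT U = False
      W AND M = False
      NOT U = False
    (W OR NOT E) AND ((W AND NOT W) IFF NOT M) = False
      W OR NOT E = True
        NOT E = False
      (W AND NOT W) IFF NOT M = False
        W AND NOT W = False
          NOT W = False
        NOT M = True
  ((U OR NOT U) OR ((E AND U) OR NOT D)) AND ((D IMPLIES (NOT D OR NOT E)) AND ((M OR E) IFF (M IMPLIES U))) = True
    (U OR NOT U) OR ((E AND U) OR NOT D) = True
      U OR NOT U = True
        NOT U = False
      (E AND U) OR NOT D = True
        E AND U = True
        NOT D = True
    (D IMPLIES (NOT D OR NOT E)) AND ((M OR E) IFF (M IMPLIES U)) = True
      D IMPLIES (NOT D OR NOT E) = True
        NOT D OR NOT E = True
          NOT D = True
          NOT E = False
      (M OR E) IFF (M IMPLIES U) = True
        M OR E = True
        M IMPLIES U = True
Both conjuncts True, so the formula holds.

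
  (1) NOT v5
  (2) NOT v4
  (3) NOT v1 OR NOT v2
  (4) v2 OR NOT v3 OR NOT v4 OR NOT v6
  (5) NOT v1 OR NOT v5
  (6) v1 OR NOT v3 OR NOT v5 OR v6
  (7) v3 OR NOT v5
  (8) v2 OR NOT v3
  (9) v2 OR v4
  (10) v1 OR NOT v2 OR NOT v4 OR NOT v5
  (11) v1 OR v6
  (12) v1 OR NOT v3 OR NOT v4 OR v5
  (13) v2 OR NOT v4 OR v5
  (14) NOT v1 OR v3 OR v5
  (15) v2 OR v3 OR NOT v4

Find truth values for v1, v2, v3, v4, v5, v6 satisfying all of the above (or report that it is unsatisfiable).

Unit clause (NOT v5) forces v5 = False.
Unit clause (NOT v4) forces v4 = False.
In (v2 OR v4) only v2 is left, so v2 = True.
In (NOT v1 OR NOT v2) only NOT v1 is left, so v1 = False.
In (v1 OR v6) only v6 is left, so v6 = True.
Set v3 = True.
All clauses satisfied.

v1 = False, v2 = True, v3 = True, v4 = False, v5 = False, v6 = True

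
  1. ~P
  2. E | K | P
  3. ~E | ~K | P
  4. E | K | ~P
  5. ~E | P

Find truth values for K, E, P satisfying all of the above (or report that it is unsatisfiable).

K: True; E: False; P: False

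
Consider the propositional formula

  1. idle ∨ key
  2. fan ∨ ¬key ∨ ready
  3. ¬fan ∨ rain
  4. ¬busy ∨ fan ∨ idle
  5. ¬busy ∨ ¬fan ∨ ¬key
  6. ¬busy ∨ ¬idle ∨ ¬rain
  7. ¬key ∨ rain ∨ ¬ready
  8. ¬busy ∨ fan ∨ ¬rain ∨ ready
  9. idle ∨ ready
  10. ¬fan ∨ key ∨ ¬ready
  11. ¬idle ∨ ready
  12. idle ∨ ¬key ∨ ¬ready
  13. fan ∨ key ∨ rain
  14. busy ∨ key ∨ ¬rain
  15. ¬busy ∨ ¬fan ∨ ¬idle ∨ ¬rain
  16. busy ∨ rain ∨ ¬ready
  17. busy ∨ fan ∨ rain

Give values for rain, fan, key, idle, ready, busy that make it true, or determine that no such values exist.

rain=T, fan=F, key=T, idle=T, ready=T, busy=F

Try rain = False:
  (¬fan ∨ rain) forces fan = False.
  (fan ∨ key ∨ rain) forces key = True.
  (fan ∨ ¬key ∨ ready) forces ready = True.
  clause (¬key ∨ rain ∨ ¬ready) is falsified — backtrack.
So rain = True.
Set fan = False.
Set key = True.
  then (fan ∨ ¬key ∨ ready) forces ready = True.
  then (idle ∨ ¬key ∨ ¬ready) forces idle = True.
  then (¬busy ∨ ¬idle ∨ ¬rain) forces busy = False.
All clauses satisfied.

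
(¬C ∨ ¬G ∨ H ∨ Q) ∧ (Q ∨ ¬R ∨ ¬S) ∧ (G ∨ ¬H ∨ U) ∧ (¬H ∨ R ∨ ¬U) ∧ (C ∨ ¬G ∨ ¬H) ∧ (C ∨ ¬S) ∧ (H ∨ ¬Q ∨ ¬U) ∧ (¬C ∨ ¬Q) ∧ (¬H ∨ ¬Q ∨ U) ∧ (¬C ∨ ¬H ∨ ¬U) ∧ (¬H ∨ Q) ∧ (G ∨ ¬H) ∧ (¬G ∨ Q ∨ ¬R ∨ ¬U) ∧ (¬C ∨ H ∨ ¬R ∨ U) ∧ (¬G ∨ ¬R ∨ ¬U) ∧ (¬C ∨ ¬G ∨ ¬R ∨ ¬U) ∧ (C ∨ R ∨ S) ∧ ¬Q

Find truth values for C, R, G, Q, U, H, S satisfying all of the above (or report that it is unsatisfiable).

C = False, R = True, G = False, Q = False, U = False, H = False, S = False

Unit clause (¬Q) forces Q = False.
In (¬H ∨ Q) only ¬H is left, so H = False.
Set C = False.
  then (C ∨ ¬S) forces S = False.
  then (C ∨ R ∨ S) forces R = True.
Set G = False.
Set U = False.
All clauses satisfied.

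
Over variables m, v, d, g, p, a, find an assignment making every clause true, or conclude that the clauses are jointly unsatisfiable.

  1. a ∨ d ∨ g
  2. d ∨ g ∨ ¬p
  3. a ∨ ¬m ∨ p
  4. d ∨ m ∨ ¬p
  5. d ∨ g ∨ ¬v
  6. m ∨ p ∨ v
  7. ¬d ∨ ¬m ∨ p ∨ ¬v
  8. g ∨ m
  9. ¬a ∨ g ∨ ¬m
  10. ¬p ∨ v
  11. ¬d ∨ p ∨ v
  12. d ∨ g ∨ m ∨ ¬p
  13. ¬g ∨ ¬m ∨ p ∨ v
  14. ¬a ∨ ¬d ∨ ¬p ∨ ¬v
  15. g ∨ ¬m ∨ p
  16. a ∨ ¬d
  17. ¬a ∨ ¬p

Set m = True.
Try v = False:
  (¬p ∨ v) forces p = False.
  (a ∨ ¬m ∨ p) forces a = True.
  (¬a ∨ g ∨ ¬m) forces g = True.
  clause (¬g ∨ ¬m ∨ p ∨ v) is falsified — backtrack.
So v = True.
Set d = False.
  then (d ∨ g ∨ ¬v) forces g = True.
Set p = True.
  then (¬a ∨ ¬p) forces a = False.
All clauses satisfied.

m: True, v: True, d: False, g: True, p: True, a: False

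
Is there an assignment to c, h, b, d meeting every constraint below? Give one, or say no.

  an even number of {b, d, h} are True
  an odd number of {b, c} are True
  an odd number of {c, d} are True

c: False; h: False; b: True; d: True

{b, d, h}: 2 true → even ✓
{b, c}: 1 true → odd ✓
{c, d}: 1 true → odd ✓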